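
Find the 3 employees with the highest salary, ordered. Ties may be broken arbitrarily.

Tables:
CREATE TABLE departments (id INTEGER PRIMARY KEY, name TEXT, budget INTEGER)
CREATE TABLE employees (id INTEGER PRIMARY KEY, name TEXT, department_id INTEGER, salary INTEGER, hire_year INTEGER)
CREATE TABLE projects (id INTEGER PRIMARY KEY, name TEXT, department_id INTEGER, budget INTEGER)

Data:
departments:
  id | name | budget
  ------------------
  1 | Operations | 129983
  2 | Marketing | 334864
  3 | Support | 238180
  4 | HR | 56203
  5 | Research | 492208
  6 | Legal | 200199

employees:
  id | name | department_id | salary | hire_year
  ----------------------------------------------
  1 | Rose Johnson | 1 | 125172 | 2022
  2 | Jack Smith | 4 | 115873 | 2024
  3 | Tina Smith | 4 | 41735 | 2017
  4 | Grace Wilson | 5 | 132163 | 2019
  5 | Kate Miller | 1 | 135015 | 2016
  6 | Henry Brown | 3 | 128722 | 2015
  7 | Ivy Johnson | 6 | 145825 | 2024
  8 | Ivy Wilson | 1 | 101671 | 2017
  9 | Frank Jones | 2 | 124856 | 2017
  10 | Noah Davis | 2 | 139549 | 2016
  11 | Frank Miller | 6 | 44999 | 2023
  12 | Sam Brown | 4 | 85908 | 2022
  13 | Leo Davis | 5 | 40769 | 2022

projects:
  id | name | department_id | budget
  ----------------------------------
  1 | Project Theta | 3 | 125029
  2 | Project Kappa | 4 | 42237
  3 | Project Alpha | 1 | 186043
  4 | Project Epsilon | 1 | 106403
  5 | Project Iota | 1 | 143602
SELECT name, salary FROM employees ORDER BY salary DESC LIMIT 3

Execution result:
name | salary
Ivy Johnson | 145825
Noah Davis | 139549
Kate Miller | 135015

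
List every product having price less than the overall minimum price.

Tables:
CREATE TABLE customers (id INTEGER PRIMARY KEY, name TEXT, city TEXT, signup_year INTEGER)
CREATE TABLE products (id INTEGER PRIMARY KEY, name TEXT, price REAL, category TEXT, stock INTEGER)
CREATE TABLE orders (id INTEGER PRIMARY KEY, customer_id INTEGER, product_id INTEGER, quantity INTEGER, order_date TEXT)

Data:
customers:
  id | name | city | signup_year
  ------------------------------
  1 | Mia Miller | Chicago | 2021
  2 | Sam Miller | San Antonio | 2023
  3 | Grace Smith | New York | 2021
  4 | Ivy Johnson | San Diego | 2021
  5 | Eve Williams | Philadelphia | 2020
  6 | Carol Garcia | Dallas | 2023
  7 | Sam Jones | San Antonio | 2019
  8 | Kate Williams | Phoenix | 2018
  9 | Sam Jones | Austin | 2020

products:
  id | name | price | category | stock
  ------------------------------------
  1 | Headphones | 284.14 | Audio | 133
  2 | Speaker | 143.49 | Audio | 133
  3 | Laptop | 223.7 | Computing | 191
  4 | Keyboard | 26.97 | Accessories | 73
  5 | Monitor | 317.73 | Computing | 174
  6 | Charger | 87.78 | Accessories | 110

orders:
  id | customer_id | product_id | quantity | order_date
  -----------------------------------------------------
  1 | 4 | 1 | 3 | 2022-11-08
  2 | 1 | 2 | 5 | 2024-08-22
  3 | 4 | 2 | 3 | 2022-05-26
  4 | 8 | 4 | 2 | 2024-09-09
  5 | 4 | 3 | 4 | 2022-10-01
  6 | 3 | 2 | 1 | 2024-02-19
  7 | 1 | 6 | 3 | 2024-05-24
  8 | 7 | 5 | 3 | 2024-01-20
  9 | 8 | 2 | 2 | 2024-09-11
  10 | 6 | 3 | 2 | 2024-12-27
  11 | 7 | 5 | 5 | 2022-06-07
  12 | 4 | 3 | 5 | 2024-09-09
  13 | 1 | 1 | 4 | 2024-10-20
SELECT name, price FROM products WHERE price < (SELECT MIN(price) FROM products)

Execution result:
(no rows)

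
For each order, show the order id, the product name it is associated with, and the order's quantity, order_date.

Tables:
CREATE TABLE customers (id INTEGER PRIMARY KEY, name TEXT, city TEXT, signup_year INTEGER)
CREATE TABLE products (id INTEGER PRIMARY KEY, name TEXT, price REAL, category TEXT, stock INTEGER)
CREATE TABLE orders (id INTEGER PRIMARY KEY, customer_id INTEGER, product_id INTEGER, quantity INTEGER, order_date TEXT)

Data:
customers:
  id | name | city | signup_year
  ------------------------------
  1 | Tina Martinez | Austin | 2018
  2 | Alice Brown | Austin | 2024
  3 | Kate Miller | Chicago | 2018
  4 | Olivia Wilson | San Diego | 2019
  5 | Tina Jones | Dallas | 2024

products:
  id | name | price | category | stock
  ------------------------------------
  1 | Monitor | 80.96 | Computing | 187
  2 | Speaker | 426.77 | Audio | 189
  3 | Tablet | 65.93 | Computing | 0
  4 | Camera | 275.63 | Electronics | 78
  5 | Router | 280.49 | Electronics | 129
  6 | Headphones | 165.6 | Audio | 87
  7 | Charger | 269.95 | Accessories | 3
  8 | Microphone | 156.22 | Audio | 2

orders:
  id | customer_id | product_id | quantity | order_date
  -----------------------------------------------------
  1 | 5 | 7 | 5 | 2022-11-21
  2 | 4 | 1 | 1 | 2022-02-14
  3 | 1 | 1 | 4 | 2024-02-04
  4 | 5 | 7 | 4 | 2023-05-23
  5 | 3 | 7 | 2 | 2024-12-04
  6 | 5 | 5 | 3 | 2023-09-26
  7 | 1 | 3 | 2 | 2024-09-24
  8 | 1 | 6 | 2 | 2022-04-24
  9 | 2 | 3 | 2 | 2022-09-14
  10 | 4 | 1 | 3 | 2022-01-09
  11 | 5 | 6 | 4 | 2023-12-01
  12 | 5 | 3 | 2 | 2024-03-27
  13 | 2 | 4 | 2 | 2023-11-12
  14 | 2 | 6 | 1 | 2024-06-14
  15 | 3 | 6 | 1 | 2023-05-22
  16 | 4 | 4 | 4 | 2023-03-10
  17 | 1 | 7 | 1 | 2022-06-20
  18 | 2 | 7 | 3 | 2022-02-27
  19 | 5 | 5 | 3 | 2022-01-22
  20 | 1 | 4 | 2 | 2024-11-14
SELECT c.id, p.name AS product, c.quantity, c.order_date FROM orders c JOIN products p ON c.product_id = p.id

Execution result:
id | product | quantity | order_date
1 | Charger | 5 | 2022-11-21
2 | Monitor | 1 | 2022-02-14
3 | Monitor | 4 | 2024-02-04
4 | Charger | 4 | 2023-05-23
5 | Charger | 2 | 2024-12-04
6 | Router | 3 | 2023-09-26
7 | Tablet | 2 | 2024-09-24
8 | Headphones | 2 | 2022-04-24
9 | Tablet | 2 | 2022-09-14
10 | Monitor | 3 | 2022-01-09
11 | Headphones | 4 | 2023-12-01
12 | Tablet | 2 | 2024-03-27
13 | Camera | 2 | 2023-11-12
14 | Headphones | 1 | 2024-06-14
15 | Headphones | 1 | 2023-05-22
16 | Camera | 4 | 2023-03-10
17 | Charger | 1 | 2022-06-20
18 | Charger | 3 | 2022-02-27
19 | Router | 3 | 2022-01-22
20 | Camera | 2 | 2024-11-14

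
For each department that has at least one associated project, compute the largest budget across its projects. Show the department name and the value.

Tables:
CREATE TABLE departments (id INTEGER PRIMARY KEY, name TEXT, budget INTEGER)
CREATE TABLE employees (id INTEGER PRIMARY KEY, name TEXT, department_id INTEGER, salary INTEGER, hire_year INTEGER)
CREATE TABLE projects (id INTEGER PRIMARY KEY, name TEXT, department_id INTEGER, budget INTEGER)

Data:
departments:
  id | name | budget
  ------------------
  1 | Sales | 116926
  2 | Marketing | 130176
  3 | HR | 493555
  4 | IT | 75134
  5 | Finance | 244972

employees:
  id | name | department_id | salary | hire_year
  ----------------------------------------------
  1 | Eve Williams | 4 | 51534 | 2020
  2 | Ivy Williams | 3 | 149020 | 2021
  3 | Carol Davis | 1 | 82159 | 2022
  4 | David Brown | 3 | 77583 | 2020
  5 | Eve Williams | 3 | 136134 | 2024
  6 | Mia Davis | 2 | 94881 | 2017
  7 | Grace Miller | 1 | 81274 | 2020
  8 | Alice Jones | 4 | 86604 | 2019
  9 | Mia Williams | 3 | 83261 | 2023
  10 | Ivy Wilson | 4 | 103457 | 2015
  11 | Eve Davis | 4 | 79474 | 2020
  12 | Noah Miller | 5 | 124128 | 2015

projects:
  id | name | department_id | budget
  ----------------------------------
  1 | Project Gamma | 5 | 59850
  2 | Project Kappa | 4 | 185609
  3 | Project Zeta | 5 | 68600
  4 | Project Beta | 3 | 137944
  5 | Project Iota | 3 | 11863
SELECT p.name, MAX(c.budget) AS max_budget FROM projects c JOIN departments p ON c.department_id = p.id GROUP BY p.id, p.name

Execution result:
name | max_budget
HR | 137944
IT | 185609
Finance | 68600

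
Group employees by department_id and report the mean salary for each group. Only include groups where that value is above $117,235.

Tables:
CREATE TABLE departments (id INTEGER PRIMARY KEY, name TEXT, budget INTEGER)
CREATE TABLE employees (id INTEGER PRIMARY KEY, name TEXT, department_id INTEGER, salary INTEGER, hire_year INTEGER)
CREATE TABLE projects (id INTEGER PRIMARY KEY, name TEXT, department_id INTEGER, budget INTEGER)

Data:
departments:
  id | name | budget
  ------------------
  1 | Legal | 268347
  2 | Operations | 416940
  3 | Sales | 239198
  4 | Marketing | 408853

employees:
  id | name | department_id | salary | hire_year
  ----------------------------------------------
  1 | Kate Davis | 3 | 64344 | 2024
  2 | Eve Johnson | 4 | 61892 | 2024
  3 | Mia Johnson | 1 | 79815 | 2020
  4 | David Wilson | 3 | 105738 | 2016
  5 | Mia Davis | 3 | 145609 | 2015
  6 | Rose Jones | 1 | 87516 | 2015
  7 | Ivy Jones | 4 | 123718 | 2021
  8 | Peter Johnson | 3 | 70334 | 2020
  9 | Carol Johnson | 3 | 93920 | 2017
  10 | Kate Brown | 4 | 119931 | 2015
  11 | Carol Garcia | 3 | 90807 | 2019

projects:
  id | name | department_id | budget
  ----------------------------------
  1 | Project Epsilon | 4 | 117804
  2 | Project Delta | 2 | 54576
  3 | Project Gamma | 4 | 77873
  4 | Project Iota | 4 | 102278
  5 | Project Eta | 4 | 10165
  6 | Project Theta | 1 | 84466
SELECT department_id, AVG(salary) AS avg_salary FROM employees GROUP BY department_id HAVING AVG(salary) > 117235

Execution result:
(no rows)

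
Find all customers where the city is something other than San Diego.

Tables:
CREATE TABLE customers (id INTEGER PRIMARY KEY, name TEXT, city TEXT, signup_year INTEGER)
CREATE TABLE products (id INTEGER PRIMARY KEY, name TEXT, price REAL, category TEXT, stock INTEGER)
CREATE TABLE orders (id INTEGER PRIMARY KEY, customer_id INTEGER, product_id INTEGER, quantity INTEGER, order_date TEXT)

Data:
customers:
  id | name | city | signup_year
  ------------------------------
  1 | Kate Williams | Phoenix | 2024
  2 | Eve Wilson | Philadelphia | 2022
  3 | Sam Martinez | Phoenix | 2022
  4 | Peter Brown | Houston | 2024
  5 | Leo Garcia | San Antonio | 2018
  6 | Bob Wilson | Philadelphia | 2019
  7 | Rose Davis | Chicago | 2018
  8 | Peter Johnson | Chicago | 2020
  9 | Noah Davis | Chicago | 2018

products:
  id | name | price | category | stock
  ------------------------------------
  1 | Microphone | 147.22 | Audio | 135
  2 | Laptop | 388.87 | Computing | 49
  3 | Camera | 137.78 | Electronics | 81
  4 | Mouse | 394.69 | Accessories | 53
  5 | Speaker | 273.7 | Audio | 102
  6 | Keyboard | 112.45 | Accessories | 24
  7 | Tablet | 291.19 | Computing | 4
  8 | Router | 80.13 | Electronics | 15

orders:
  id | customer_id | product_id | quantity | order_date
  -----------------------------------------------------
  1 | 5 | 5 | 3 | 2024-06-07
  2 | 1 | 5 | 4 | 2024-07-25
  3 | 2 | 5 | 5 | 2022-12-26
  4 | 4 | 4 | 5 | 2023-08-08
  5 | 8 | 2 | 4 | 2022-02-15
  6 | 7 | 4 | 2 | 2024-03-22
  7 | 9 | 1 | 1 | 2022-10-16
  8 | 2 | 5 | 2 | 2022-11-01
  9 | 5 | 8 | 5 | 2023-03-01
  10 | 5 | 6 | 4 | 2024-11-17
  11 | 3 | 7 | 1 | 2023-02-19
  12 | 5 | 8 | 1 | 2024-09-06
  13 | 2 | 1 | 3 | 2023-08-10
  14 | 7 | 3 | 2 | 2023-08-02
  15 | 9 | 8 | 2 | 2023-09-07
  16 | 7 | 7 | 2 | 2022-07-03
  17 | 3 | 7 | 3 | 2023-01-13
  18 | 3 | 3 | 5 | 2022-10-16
SELECT name, city FROM customers WHERE city <> 'San Diego'

Execution result:
name | city
Kate Williams | Phoenix
Eve Wilson | Philadelphia
Sam Martinez | Phoenix
Peter Brown | Houston
Leo Garcia | San Antonio
Bob Wilson | Philadelphia
Rose Davis | Chicago
Peter Johnson | Chicago
Noah Davis | Chicago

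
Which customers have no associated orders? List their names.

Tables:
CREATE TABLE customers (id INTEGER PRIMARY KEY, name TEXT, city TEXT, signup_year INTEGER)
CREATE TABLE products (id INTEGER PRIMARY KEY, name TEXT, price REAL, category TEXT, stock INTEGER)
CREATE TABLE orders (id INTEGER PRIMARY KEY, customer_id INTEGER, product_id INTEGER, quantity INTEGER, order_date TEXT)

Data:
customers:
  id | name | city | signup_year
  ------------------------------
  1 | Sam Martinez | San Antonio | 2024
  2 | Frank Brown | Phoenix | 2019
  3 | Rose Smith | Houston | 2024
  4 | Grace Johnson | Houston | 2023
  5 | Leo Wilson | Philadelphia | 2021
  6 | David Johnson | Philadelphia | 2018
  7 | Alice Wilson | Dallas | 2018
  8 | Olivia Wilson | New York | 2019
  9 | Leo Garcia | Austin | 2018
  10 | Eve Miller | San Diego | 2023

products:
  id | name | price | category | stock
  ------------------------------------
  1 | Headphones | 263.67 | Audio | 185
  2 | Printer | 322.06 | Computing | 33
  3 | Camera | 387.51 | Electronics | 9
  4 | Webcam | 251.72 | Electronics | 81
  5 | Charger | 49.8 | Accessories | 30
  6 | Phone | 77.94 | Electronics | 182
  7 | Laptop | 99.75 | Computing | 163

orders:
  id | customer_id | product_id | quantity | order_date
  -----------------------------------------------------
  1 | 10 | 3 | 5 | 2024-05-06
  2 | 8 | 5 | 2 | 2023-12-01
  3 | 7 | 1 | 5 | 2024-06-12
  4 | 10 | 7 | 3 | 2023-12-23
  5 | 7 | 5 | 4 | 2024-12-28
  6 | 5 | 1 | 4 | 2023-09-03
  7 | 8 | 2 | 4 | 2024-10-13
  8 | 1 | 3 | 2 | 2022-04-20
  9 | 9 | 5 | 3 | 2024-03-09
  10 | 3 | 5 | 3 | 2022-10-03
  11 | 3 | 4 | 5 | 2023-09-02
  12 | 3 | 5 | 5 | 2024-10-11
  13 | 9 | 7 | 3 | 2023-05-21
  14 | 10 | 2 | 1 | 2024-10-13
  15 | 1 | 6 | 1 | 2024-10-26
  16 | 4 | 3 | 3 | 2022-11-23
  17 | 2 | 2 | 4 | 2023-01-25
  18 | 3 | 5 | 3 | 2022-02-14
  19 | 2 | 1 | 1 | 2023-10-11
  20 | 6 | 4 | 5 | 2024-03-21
SELECT p.name FROM customers p LEFT JOIN orders c ON c.customer_id = p.id WHERE c.id IS NULL

Execution result:
(no rows)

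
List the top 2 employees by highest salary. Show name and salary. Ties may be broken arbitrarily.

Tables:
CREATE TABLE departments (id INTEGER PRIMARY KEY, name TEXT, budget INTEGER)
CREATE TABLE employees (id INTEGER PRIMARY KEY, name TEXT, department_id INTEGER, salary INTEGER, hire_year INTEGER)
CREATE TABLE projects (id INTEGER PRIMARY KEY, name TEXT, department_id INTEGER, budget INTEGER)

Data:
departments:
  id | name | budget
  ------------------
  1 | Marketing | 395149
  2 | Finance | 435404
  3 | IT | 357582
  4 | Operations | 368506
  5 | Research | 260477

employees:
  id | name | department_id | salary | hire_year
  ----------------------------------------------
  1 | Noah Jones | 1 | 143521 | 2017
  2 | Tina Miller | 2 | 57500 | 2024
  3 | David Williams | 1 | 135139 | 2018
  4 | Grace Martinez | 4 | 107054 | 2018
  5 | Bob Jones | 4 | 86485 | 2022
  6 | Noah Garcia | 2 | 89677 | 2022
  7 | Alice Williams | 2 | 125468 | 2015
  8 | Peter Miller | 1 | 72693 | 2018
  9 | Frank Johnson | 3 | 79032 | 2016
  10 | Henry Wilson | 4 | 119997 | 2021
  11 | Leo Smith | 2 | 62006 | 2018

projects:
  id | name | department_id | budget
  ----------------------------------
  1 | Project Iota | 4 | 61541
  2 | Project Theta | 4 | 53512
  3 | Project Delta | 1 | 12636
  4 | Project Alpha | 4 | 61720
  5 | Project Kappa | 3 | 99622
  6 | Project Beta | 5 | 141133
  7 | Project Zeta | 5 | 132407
SELECT name, salary FROM employees ORDER BY salary DESC LIMIT 2

Execution result:
name | salary
Noah Jones | 143521
David Williams | 135139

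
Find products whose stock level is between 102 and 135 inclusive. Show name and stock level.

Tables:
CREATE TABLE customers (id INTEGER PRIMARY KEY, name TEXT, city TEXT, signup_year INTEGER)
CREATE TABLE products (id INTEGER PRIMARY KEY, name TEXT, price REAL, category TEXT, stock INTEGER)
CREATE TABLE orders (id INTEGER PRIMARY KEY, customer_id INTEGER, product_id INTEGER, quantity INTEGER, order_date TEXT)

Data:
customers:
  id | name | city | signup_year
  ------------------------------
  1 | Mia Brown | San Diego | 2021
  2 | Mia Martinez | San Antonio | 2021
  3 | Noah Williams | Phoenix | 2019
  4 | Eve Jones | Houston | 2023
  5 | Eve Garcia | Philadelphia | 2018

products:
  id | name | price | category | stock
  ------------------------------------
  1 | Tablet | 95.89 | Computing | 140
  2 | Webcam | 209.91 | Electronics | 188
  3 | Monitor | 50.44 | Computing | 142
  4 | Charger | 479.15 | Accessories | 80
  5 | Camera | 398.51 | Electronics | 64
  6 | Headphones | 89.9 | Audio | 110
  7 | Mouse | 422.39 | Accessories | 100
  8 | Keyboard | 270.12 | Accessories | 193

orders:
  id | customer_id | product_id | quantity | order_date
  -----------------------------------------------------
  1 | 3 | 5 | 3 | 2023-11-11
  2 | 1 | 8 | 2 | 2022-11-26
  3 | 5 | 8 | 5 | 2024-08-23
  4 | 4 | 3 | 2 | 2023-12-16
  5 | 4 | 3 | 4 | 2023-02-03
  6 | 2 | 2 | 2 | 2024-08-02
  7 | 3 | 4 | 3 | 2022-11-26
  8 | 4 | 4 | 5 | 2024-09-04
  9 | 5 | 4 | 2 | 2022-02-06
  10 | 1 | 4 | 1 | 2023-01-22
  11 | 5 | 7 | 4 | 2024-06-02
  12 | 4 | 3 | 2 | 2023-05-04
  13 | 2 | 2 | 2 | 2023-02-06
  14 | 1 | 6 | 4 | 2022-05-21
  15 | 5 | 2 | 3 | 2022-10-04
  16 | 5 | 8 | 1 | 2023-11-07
SELECT name, stock FROM products WHERE stock BETWEEN 102 AND 135

Execution result:
name | stock
Headphones | 110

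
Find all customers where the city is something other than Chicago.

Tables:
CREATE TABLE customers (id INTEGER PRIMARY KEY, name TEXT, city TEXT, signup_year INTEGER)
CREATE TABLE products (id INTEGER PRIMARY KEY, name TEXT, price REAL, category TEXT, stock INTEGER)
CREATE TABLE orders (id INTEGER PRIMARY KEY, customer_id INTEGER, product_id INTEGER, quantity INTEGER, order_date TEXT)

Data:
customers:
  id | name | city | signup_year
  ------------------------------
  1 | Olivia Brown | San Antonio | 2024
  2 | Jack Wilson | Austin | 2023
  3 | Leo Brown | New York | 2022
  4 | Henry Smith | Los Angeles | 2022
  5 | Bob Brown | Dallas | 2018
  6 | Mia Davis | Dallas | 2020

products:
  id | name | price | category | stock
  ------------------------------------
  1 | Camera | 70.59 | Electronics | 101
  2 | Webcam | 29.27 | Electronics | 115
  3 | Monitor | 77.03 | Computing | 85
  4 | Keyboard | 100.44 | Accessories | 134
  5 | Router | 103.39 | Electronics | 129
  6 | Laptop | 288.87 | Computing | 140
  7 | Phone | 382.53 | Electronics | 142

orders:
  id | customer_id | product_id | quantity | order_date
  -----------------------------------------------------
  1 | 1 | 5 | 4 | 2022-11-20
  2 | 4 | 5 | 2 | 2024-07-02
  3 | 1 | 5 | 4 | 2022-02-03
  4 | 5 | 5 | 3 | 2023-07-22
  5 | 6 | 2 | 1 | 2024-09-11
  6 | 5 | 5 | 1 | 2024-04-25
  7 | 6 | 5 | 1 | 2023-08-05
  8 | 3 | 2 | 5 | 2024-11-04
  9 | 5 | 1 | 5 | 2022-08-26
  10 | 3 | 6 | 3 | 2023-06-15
SELECT name, city FROM customers WHERE city <> 'Chicago'

Execution result:
name | city
Olivia Brown | San Antonio
Jack Wilson | Austin
Leo Brown | New York
Henry Smith | Los Angeles
Bob Brown | Dallas
Mia Davis | Dallas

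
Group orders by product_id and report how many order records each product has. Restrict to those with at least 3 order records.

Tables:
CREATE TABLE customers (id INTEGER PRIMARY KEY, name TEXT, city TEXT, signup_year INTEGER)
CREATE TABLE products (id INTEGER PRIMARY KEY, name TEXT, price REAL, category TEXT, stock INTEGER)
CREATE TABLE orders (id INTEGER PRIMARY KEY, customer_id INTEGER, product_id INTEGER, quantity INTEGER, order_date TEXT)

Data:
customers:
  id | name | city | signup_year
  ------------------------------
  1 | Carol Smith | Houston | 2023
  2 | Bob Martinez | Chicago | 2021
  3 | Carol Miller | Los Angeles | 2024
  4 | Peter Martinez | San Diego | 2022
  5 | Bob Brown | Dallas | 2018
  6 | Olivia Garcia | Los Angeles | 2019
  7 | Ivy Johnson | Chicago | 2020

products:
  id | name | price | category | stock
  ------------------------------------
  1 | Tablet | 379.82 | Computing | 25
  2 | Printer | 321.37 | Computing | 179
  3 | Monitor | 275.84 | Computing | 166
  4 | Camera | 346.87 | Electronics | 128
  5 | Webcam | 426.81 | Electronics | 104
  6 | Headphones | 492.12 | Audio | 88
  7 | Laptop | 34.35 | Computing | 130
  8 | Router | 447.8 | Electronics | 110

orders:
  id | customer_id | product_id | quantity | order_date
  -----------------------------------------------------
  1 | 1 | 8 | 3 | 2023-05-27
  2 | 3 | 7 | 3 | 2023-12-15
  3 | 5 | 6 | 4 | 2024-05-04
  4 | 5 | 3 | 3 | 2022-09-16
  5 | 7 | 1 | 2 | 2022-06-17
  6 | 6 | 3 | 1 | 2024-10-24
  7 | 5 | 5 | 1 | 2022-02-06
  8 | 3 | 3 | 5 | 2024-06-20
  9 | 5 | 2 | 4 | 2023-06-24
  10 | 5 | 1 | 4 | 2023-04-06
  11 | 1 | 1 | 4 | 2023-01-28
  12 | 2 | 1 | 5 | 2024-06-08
SELECT product_id, COUNT(*) AS order_count FROM orders GROUP BY product_id HAVING COUNT(*) >= 3

Execution result:
product_id | order_count
1 | 4
3 | 3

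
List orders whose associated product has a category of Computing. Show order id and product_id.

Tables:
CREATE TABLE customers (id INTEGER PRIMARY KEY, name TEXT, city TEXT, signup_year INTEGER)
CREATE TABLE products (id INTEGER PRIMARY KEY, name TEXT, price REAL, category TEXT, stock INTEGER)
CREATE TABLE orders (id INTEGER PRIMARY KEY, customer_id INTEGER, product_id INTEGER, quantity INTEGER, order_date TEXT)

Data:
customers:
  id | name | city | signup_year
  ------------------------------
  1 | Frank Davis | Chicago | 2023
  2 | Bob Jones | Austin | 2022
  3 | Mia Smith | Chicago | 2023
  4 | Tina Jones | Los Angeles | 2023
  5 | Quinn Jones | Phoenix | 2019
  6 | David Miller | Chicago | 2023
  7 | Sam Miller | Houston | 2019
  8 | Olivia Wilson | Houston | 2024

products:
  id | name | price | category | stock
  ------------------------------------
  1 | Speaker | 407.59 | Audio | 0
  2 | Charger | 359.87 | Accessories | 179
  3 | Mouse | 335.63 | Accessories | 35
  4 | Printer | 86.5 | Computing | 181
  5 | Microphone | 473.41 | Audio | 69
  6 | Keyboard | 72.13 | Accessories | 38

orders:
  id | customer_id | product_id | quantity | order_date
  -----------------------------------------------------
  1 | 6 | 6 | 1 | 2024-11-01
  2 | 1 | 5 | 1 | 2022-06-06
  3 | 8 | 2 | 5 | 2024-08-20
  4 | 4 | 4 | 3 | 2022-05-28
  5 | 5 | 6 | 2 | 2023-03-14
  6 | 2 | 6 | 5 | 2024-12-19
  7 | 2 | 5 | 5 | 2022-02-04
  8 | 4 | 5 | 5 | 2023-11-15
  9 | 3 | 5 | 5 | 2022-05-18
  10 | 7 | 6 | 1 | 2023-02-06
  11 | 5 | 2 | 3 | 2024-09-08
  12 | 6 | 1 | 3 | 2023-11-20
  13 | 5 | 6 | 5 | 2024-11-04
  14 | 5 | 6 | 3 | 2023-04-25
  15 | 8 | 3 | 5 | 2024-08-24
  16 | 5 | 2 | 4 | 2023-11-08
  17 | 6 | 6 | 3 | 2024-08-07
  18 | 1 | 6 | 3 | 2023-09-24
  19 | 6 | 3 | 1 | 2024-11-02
SELECT id, product_id FROM orders WHERE product_id IN (SELECT id FROM products WHERE category = 'Computing')

Execution result:
id | product_id
4 | 4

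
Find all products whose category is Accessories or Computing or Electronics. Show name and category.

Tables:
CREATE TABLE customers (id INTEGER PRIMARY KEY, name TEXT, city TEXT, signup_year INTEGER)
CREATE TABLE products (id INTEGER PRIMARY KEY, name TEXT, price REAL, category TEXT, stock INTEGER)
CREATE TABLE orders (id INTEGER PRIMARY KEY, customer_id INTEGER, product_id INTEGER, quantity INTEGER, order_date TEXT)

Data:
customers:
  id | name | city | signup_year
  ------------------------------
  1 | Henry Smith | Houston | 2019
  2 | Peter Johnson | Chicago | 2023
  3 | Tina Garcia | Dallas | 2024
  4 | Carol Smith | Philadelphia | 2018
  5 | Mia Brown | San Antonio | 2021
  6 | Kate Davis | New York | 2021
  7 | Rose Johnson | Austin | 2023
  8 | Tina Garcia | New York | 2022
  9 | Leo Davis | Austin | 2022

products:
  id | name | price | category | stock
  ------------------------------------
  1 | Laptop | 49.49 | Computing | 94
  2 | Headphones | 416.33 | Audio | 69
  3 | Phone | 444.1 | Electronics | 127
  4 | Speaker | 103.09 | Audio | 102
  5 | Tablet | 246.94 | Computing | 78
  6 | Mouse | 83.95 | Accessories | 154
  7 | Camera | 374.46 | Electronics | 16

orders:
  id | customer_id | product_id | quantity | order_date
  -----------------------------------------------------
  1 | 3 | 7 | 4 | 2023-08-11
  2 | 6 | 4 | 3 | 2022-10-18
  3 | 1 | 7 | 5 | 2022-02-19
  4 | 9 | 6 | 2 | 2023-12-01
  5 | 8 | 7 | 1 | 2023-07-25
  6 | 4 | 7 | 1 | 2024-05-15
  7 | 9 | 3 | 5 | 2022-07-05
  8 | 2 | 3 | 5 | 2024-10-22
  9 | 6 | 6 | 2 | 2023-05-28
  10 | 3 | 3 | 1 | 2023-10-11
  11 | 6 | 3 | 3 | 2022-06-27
SELECT name, category FROM products WHERE category IN ('Accessories', 'Computing', 'Electronics')

Execution result:
name | category
Laptop | Computing
Phone | Electronics
Tablet | Computing
Mouse | Accessories
Camera | Electronics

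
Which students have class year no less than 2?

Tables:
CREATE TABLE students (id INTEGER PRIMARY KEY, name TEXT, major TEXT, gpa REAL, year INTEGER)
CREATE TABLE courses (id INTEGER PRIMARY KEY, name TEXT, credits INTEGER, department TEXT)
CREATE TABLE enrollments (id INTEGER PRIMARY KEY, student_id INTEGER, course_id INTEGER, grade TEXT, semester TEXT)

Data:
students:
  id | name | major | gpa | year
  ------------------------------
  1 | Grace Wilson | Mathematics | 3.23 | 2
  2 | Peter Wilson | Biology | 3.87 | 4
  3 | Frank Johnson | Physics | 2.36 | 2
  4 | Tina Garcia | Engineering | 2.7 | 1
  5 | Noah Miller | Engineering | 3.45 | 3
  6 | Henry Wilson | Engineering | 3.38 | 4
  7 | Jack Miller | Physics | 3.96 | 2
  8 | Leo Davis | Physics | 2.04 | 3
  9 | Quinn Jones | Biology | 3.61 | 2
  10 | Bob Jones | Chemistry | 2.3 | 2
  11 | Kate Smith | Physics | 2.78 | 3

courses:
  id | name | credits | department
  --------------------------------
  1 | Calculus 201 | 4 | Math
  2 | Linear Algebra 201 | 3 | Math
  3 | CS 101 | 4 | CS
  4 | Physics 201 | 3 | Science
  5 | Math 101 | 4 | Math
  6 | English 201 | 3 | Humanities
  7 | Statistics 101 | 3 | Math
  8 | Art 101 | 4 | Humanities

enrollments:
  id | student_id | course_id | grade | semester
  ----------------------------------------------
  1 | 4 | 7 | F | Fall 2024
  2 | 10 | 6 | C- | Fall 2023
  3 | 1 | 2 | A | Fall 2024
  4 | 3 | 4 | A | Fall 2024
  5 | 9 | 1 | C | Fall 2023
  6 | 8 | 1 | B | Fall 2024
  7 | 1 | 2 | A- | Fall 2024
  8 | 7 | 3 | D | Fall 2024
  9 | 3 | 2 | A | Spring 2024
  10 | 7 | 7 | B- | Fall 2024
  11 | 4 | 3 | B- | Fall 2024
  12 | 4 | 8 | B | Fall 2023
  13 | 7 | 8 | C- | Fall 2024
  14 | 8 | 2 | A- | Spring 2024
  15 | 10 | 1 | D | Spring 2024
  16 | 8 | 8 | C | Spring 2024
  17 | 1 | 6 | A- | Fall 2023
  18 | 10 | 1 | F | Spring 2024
SELECT name, year FROM students WHERE year >= 2

Execution result:
name | year
Grace Wilson | 2
Peter Wilson | 4
Frank Johnson | 2
Noah Miller | 3
Henry Wilson | 4
Jack Miller | 2
Leo Davis | 3
Quinn Jones | 2
Bob Jones | 2
Kate Smith | 3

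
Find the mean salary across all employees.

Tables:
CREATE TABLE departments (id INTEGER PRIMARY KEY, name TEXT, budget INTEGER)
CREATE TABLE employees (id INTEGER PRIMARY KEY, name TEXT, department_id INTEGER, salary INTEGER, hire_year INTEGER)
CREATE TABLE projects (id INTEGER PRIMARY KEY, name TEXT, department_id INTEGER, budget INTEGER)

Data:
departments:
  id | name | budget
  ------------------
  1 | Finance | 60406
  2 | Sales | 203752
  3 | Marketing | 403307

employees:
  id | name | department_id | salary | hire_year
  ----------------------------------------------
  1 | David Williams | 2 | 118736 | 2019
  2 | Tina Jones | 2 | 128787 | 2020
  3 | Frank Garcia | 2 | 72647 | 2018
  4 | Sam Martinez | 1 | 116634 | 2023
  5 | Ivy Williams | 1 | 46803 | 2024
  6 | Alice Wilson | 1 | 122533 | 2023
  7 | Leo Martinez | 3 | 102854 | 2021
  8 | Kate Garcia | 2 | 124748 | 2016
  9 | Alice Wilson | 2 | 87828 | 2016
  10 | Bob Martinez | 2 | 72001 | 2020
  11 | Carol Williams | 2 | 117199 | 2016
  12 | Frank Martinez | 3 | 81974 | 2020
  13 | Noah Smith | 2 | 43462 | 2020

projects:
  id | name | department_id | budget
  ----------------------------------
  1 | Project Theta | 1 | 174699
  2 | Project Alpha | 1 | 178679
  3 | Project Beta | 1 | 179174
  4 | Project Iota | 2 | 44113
SELECT AVG(salary) FROM employees

Execution result:
95092.77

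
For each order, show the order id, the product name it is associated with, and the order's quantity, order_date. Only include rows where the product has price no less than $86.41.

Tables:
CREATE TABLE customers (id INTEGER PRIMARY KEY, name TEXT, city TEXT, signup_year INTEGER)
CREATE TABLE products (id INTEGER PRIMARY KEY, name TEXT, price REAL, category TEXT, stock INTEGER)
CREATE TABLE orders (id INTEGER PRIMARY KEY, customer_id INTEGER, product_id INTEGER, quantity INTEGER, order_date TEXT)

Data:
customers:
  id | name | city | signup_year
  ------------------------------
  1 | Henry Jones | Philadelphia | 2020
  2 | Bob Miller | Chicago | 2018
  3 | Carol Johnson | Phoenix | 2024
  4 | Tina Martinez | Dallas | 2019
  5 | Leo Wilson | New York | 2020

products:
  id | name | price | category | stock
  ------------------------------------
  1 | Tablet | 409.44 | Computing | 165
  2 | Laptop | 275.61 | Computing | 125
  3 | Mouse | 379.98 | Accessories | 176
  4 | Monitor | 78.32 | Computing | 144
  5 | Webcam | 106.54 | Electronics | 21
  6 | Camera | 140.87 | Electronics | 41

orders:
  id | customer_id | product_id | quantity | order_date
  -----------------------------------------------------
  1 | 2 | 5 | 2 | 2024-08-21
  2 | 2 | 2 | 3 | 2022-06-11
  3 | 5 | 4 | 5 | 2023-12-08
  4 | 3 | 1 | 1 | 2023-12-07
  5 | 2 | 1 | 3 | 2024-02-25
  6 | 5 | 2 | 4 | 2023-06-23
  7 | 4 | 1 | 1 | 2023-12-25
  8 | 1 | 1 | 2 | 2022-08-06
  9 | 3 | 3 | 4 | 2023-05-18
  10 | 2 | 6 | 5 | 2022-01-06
SELECT c.id, p.name AS product, c.quantity, c.order_date FROM orders c JOIN products p ON c.product_id = p.id WHERE p.price >= 86.41

Execution result:
id | product | quantity | order_date
1 | Webcam | 2 | 2024-08-21
2 | Laptop | 3 | 2022-06-11
4 | Tablet | 1 | 2023-12-07
5 | Tablet | 3 | 2024-02-25
6 | Laptop | 4 | 2023-06-23
7 | Tablet | 1 | 2023-12-25
8 | Tablet | 2 | 2022-08-06
9 | Mouse | 4 | 2023-05-18
10 | Camera | 5 | 2022-01-06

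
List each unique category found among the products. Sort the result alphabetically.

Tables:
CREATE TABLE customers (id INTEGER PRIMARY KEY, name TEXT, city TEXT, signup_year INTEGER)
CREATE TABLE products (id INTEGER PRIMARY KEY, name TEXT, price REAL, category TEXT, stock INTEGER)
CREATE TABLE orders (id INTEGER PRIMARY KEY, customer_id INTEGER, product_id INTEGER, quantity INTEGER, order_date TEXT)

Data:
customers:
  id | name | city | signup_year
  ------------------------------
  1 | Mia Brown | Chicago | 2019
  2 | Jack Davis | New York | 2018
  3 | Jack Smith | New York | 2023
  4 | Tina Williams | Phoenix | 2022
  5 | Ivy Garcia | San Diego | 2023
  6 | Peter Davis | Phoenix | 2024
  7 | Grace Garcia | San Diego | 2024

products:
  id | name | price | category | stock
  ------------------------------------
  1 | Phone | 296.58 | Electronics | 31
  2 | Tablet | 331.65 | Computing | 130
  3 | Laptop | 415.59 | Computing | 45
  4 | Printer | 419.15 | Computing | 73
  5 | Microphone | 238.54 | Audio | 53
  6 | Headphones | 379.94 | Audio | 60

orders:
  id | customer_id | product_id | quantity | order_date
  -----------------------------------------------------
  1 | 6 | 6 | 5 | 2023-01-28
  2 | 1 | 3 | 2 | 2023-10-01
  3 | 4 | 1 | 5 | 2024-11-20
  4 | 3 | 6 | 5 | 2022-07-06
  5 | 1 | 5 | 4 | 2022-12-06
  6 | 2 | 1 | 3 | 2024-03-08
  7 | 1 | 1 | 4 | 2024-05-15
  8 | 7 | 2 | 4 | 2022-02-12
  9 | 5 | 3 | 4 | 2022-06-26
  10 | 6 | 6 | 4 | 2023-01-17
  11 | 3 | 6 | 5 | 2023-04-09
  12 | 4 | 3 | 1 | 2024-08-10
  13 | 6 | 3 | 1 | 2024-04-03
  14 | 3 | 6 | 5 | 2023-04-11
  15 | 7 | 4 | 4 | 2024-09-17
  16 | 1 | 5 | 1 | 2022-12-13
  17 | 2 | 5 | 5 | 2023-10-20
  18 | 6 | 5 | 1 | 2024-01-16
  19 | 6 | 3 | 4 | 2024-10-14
SELECT DISTINCT category FROM products ORDER BY category

Execution result:
category
Audio
Computing
Electronics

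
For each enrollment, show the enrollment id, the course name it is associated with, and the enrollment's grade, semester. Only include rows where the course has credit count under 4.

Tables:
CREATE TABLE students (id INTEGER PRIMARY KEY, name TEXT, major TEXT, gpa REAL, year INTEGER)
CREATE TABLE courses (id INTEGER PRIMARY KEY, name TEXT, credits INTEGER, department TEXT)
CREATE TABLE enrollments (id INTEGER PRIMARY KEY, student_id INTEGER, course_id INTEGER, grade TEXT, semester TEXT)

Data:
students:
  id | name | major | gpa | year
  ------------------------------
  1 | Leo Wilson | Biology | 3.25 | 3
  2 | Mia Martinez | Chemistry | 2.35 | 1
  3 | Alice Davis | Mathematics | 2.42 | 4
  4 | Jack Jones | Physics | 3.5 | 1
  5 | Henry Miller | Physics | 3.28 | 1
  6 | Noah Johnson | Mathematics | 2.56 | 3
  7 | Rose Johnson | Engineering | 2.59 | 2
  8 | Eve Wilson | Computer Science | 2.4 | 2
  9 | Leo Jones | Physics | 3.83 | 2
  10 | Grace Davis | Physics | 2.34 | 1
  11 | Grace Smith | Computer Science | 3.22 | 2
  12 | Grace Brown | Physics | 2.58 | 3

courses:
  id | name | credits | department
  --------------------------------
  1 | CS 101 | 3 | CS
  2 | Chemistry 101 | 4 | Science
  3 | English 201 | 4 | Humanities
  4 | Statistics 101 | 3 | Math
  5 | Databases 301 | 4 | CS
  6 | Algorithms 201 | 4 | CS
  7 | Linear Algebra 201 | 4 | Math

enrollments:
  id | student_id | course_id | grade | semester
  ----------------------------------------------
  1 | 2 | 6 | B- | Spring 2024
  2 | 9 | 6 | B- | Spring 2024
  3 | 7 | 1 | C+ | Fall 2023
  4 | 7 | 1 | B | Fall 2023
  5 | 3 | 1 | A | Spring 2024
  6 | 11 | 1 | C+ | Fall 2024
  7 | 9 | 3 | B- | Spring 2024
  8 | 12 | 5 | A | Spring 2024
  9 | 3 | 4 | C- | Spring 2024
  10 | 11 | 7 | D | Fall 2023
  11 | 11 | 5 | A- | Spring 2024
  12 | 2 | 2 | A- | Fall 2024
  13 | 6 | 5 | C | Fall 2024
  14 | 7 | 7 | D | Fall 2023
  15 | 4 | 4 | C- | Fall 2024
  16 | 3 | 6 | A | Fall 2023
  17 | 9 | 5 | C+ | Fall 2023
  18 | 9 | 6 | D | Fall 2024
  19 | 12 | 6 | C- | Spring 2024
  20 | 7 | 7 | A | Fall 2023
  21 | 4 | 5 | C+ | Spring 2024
SELECT c.id, p.name AS course, c.grade, c.semester FROM enrollments c JOIN courses p ON c.course_id = p.id WHERE p.credits < 4

Execution result:
id | course | grade | semester
3 | CS 101 | C+ | Fall 2023
4 | CS 101 | B | Fall 2023
5 | CS 101 | A | Spring 2024
6 | CS 101 | C+ | Fall 2024
9 | Statistics 101 | C- | Spring 2024
15 | Statistics 101 | C- | Fall 2024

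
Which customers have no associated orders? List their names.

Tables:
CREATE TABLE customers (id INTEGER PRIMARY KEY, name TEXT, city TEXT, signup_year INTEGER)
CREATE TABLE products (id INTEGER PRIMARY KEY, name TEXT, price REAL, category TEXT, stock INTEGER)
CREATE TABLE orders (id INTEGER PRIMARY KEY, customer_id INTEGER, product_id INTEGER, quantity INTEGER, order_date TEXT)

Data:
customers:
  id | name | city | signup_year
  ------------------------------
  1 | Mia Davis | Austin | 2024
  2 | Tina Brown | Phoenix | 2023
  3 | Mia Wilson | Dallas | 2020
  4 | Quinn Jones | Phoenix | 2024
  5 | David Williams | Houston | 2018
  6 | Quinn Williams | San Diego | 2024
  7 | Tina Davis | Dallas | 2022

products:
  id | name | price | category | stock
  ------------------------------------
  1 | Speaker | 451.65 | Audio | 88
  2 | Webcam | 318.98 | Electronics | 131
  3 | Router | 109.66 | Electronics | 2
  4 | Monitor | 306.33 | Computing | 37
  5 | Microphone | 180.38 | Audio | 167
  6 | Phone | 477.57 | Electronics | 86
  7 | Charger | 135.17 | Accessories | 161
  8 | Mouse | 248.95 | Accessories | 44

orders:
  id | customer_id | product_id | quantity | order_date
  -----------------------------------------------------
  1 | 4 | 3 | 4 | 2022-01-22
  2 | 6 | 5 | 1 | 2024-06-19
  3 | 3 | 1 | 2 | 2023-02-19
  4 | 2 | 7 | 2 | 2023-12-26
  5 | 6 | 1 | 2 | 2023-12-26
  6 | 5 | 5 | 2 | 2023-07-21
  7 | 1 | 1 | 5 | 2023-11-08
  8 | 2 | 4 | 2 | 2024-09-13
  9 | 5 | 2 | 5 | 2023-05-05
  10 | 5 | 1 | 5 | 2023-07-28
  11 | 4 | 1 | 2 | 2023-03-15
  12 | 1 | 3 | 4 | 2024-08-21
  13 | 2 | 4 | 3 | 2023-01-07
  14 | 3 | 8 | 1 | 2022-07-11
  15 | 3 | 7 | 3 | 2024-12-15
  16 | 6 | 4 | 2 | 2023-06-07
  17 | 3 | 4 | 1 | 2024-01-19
SELECT p.name FROM customers p LEFT JOIN orders c ON c.customer_id = p.id WHERE c.id IS NULL

Execution result:
Tina Davis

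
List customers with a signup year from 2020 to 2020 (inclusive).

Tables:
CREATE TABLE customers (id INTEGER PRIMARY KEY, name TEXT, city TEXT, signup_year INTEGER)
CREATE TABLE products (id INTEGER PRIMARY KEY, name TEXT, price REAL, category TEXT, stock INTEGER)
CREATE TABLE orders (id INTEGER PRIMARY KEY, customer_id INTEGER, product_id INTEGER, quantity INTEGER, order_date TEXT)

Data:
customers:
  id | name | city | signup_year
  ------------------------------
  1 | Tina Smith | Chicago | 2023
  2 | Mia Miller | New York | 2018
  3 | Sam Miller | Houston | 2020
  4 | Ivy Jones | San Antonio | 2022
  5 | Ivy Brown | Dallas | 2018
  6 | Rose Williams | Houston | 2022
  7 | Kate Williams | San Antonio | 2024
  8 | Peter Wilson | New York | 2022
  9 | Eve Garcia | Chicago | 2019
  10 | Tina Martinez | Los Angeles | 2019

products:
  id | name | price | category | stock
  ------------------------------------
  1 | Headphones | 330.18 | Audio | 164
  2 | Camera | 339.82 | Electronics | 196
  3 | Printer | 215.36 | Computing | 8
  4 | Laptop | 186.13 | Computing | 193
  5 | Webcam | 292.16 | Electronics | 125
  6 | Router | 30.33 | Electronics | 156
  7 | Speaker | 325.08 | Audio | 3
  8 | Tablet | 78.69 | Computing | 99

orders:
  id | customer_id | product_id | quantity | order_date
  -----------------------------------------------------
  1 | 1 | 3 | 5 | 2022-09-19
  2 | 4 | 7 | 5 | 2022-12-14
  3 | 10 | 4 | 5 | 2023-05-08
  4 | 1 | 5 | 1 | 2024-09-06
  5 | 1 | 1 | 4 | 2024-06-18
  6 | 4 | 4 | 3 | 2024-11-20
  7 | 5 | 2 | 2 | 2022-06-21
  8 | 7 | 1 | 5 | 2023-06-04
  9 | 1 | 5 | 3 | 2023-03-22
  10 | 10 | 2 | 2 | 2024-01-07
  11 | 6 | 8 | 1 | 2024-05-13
SELECT name, signup_year FROM customers WHERE signup_year BETWEEN 2020 AND 2020

Execution result:
name | signup_year
Sam Miller | 2020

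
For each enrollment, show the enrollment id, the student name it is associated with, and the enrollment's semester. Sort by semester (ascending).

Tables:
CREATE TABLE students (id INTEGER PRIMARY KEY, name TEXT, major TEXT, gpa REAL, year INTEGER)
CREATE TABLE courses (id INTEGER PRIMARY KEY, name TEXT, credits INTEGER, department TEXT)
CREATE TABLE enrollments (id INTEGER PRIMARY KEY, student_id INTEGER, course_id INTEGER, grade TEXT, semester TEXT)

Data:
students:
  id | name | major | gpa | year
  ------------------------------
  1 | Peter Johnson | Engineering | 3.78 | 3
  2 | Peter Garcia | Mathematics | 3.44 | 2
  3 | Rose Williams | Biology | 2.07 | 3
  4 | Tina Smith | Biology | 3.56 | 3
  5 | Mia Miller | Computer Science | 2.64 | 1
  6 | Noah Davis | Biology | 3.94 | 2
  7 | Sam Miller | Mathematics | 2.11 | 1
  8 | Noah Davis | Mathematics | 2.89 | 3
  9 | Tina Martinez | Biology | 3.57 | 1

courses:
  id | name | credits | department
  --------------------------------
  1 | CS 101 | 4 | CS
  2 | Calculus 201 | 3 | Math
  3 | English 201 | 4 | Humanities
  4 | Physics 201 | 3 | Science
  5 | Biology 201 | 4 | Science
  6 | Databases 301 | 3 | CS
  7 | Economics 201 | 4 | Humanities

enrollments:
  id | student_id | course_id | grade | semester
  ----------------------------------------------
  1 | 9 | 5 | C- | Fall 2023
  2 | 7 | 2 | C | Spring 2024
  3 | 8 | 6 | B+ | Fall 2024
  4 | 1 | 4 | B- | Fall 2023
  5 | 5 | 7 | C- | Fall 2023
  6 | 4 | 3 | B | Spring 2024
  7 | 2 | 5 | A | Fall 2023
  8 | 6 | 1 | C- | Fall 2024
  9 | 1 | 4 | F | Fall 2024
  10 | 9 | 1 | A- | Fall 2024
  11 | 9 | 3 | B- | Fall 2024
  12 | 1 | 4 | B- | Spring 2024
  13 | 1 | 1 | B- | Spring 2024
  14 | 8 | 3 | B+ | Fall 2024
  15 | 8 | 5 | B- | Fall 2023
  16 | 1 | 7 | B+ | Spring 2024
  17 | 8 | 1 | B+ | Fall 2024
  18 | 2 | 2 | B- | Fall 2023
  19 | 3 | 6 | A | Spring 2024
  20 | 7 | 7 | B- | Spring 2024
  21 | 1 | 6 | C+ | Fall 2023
SELECT c.id, p.name AS student, c.semester FROM enrollments c JOIN students p ON c.student_id = p.id ORDER BY c.semester ASC

Execution result:
id | student | semester
1 | Tina Martinez | Fall 2023
4 | Peter Johnson | Fall 2023
5 | Mia Miller | Fall 2023
7 | Peter Garcia | Fall 2023
15 | Noah Davis | Fall 2023
18 | Peter Garcia | Fall 2023
21 | Peter Johnson | Fall 2023
3 | Noah Davis | Fall 2024
8 | Noah Davis | Fall 2024
9 | Peter Johnson | Fall 2024
10 | Tina Martinez | Fall 2024
11 | Tina Martinez | Fall 2024
14 | Noah Davis | Fall 2024
17 | Noah Davis | Fall 2024
2 | Sam Miller | Spring 2024
6 | Tina Smith | Spring 2024
12 | Peter Johnson | Spring 2024
13 | Peter Johnson | Spring 2024
16 | Peter Johnson | Spring 2024
19 | Rose Williams | Spring 2024
20 | Sam Miller | Spring 2024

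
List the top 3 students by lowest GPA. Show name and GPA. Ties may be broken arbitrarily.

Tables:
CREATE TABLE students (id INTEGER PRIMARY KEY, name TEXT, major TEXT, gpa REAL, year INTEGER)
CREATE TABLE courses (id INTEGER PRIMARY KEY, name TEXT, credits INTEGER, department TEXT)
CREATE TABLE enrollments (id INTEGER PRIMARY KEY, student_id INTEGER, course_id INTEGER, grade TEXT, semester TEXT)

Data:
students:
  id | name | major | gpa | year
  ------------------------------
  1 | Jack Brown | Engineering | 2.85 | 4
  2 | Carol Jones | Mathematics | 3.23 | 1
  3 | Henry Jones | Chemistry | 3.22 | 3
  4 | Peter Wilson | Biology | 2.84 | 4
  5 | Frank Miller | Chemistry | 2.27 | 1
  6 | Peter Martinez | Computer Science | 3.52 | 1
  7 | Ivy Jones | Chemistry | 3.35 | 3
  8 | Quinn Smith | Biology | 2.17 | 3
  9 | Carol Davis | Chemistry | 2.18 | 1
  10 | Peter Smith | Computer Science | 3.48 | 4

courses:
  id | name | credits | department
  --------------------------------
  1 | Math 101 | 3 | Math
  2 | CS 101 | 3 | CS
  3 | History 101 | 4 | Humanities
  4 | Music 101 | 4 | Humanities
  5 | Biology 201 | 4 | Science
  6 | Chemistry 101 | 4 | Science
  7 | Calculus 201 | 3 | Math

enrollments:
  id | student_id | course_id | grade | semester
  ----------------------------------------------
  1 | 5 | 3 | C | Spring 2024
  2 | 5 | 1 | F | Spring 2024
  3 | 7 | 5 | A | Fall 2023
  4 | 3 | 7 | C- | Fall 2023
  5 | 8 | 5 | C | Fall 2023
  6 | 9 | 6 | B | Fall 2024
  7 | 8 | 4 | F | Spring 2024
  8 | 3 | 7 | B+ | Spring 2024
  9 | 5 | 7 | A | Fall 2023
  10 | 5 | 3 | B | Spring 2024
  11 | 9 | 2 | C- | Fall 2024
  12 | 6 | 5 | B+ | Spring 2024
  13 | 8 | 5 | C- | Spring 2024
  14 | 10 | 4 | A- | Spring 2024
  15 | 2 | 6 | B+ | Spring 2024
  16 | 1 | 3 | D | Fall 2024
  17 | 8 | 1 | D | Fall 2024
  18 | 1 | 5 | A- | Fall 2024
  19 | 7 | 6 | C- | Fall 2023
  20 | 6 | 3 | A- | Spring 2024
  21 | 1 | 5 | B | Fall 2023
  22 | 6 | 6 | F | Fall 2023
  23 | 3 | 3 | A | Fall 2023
SELECT name, gpa FROM students ORDER BY gpa ASC LIMIT 3

Execution result:
name | gpa
Quinn Smith | 2.17
Carol Davis | 2.18
Frank Miller | 2.27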